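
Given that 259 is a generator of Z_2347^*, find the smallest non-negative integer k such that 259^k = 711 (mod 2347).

1392

Baby-step giant-step with m = ceil(sqrt(2346)) = 49.
Baby table (259^j mod 2347 for j=0..48):
  0:1  1:259  2:1365  3:1485  4:2054  5:1564  6:1392  7:1437
  8:1357  9:1760  10:522  11:1419  12:1389  13:660  14:1956  15:1999
  16:1401  17:1421  18:1907  19:1043  20:232  21:1413  22:2182  23:1858
  24:87  25:1410  26:1405  27:110  28:326  29:2289  30:1407  31:628
  32:709  33:565  34:821  35:1409  36:1146  37:1092  38:1188  39:235
  40:2190  41:1583  42:1619  43:1555  44:1408  45:887  46:2074  47:2050
  48:528
Giant step factor: 259^(-49) ≡ 1181 (mod 2347).
Scan 711·1181^i mod 2347 for i = 0, 1, …:
  i=0: 711   i=1: 1812   i=2: 1855   i=3: 1004
  i=4: 489   i=5: 147   i=6: 2276   i=7: 641
  i=8: 1287   i=9: 1438     …   i=27: 2065
  i=28: 232
Match at i=28, j=20: k = 28·49 + 20 = 1392.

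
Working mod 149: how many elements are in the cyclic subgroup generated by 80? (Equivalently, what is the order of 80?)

37

The order of 80 must divide p − 1 = 148 = 2^2 · 37.
Divisors: 1, 2, 4, 37, 74, 148.
Check each in increasing order: 80^1 ≡ 80;  80^2 ≡ 142;  80^4 ≡ 49;  80^37 ≡ 1.
Smallest exponent giving 1 is 37.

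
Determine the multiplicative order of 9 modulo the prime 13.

The order of 9 must divide p − 1 = 12 = 2^2 · 3.
Divisors: 1, 2, 3, 4, 6, 12.
Check each in increasing order: 9^1 ≡ 9;  9^2 ≡ 3;  9^3 ≡ 1.
Smallest exponent giving 1 is 3.

3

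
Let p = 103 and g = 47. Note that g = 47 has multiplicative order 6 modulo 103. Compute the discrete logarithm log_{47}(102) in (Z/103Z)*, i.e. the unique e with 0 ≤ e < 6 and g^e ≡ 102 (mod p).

Successive powers of 47 modulo 103:
  47^0=1  47^1=47  47^2=46  47^3=102
So 47^3 ≡ 102 (mod 103), giving e = 3.

3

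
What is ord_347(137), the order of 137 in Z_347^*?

173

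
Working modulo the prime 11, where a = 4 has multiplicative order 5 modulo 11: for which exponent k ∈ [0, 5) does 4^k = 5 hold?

Successive powers of 4 modulo 11:
  4^0=1  4^1=4  4^2=5
So 4^2 ≡ 5 (mod 11), giving k = 2.

2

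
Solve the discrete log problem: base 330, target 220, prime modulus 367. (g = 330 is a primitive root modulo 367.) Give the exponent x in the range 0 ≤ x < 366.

Baby-step giant-step with m = ceil(sqrt(366)) = 20.
Baby table (330^j mod 367 for j=0..19):
  0:1  1:330  2:268  3:360  4:259  5:326  6:49  7:22
  8:287  9:24  10:213  11:193  12:199  13:344  14:117  15:75
  16:161  17:282  18:209  19:341
Giant step factor: 330^(-20) ≡ 66 (mod 367).
Scan 220·66^i mod 367 for i = 0, 1, …:
  i=0: 220   i=1: 207   i=2: 83   i=3: 340
  i=4: 53   i=5: 195   i=6: 25   i=7: 182
  i=8: 268
Match at i=8, j=2: x = 8·20 + 2 = 162.

162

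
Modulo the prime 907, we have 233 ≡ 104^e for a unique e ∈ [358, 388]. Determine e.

376

Compute 104^358 mod 907 = 4, then multiply by 104 repeatedly:
  104^358=4  104^359=416  104^360=635  104^361=736  104^362=356
  104^363=744  104^364=281  104^365=200  104^366=846  104^367=5
  104^368=520  104^369=567  104^370=13  104^371=445  104^372=23
  104^373=578  104^374=250  104^375=604  104^376=233
Found 233 at exponent 376.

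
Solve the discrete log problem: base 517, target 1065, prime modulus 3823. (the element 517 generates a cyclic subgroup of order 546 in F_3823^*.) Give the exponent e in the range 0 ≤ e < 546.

461

Baby-step giant-step with m = ceil(sqrt(546)) = 24.
Baby table (517^j mod 3823 for j=0..23):
  0:1  1:517  2:3502  3:2255  4:3643  5:2515  6:435  7:3161
  8:1816  9:2237  10:1983  11:647  12:1898  13:2578  14:2422  15:2053
  16:2430  17:2366  18:3685  19:1291  20:2245  21:2296  22:1902  23:823
Giant step factor: 517^(-24) ≡ 1804 (mod 3823).
Scan 1065·1804^i mod 3823 for i = 0, 1, …:
  i=0: 1065   i=1: 2114   i=2: 2125   i=3: 2854
  i=4: 2858   i=5: 2428   i=6: 2777   i=7: 1578
  i=8: 2400   i=9: 1964     …   i=18: 2466
  i=19: 2515
Match at i=19, j=5: e = 19·24 + 5 = 461.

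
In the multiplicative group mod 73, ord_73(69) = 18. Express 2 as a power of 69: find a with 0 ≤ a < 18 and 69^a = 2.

14

Successive powers of 69 modulo 73:
  69^0=1  69^1=69  69^2=16  69^3=9  69^4=37  69^5=71
  69^6=8  69^7=41  69^8=55  69^9=72  69^10=4  69^11=57
  69^12=64  69^13=36  69^14=2
So 69^14 ≡ 2 (mod 73), giving a = 14.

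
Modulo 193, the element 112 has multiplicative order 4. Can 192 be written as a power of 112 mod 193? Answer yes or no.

yes

⟨112⟩ has order 4; its elements mod 193 are {1, 81, 112, 192}.
192 is in this set.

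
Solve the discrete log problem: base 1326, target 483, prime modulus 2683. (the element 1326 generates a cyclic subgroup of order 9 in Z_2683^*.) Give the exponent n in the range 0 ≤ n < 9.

Successive powers of 1326 modulo 2683:
  1326^0=1  1326^1=1326  1326^2=911  1326^3=636  1326^4=874  1326^5=2551
  1326^6=2046  1326^7=483
So 1326^7 ≡ 483 (mod 2683), giving n = 7.

7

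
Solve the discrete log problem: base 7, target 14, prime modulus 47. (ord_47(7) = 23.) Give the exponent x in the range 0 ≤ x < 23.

Successive powers of 7 modulo 47:
  7^0=1  7^1=7  7^2=2  7^3=14
So 7^3 ≡ 14 (mod 47), giving x = 3.

3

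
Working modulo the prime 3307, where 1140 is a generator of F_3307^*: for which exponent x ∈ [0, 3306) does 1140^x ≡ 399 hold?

1022

Baby-step giant-step with m = ceil(sqrt(3306)) = 58.
Baby table (1140^j mod 3307 for j=0..57):
  0:1  1:1140  2:3256  3:1386  4:2601  5:2068  6:2936  7:356
  8:2386  9:1686  10:673  11:3303  12:2054  13:204  14:1070  15:2824
  16:1649  17:1484  18:1883  19:377  20:3177  21:615  22:16  23:1705
  24:2491  25:2334  26:1932  27:18  28:678  29:2389  30:1799  31:520
  32:847  33:3243  34:3101  35:3264  36:585  37:2193  38:3235  39:595
  40:365  41:2725  42:1227  43:3226  44:256  45:824  46:172  47:967
  48:1149  49:288  50:927  51:1847  52:2328  53:1706  54:324  55:2283
  56:11  57:2619
Giant step factor: 1140^(-58) ≡ 112 (mod 3307).
Scan 399·112^i mod 3307 for i = 0, 1, …:
  i=0: 399   i=1: 1697   i=2: 1565   i=3: 9
  i=4: 1008   i=5: 458   i=6: 1691   i=7: 893
  i=8: 806   i=9: 983     …   i=16: 2515
  i=17: 585
Match at i=17, j=36: x = 17·58 + 36 = 1022.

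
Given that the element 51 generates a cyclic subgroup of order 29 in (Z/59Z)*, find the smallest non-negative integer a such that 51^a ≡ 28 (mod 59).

Successive powers of 51 modulo 59:
  51^0=1  51^1=51  51^2=5  51^3=19  51^4=25  51^5=36
  51^6=7  51^7=3  51^8=35  51^9=15  51^10=57  51^11=16
  51^12=49  51^13=21  51^14=9  51^15=46  51^16=45  51^17=53
  51^18=48  51^19=29  51^20=4  51^21=27  51^22=20  51^23=17
  51^24=41  51^25=26  51^26=28
So 51^26 ≡ 28 (mod 59), giving a = 26.

26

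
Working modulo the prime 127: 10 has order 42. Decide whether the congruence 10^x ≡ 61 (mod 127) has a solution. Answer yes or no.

yes

61 ∈ ⟨10⟩ iff 61^42 ≡ 1 (mod 127), since |⟨10⟩| = 42.
61^42 mod 127 = 1.
Since 1 = 1, 61 lies in the subgroup.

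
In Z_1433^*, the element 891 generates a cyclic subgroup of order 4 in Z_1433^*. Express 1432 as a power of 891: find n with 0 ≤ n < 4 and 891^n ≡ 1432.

2

Successive powers of 891 modulo 1433:
  891^0=1  891^1=891  891^2=1432
So 891^2 ≡ 1432 (mod 1433), giving n = 2.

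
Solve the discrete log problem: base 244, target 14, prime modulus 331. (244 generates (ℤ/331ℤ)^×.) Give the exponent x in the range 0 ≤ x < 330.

116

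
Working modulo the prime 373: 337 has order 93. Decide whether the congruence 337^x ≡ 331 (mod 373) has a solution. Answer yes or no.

331 ∈ ⟨337⟩ iff 331^93 ≡ 1 (mod 373), since |⟨337⟩| = 93.
331^93 mod 373 = 269.
Since 269 ≠ 1, 331 does not lie in the subgroup.

no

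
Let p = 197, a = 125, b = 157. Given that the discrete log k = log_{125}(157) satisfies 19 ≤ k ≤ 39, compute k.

Compute 125^19 mod 197 = 167, then multiply by 125 repeatedly:
  125^19=167  125^20=190  125^21=110  125^22=157
Found 157 at exponent 22.

22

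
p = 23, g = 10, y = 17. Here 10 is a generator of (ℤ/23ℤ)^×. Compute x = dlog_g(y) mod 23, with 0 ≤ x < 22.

17

Successive powers of 10 modulo 23:
  10^0=1  10^1=10  10^2=8  10^3=11  10^4=18  10^5=19
  10^6=6  10^7=14  10^8=2  10^9=20  10^10=16  10^11=22
  10^12=13  10^13=15  10^14=12  10^15=5  10^16=4  10^17=17
So 10^17 ≡ 17 (mod 23), giving x = 17.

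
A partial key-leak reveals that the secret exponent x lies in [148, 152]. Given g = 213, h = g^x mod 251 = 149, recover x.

150

Compute 213^148 mod 251 = 115, then multiply by 213 repeatedly:
  213^148=115  213^149=148  213^150=149
Found 149 at exponent 150.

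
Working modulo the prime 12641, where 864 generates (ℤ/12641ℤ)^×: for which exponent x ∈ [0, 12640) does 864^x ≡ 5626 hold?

Baby-step giant-step with m = ceil(sqrt(12640)) = 113.
Baby table (864^j mod 12641 for j=0..112):
  0:1  1:864  2:677  3:3442  4:3253  5:4290  6:2747  7:9541
  8:1492  9:12347  10:11445  11:3218  12:11973  13:4334  14:2840  15:1406
  16:1248  17:3787  18:10590  19:10317  20:1983  21:6777  22:2545  23:11987
  24:3789  25:12318  26:11671  27:8867  28:642  29:11125  30:4840  31:10230
  32:2661  33:11083  34:6475  35:7078  36:9789  37:867  38:3269  39:5473
  40:938  41:1408  42:2976  43:5141  44:4833  45:4182  46:10563  47:12271
  48:8986  49:2330  50:3201  51:9926  52:5466  53:7531  54:9310  55:4164
  56:7652  57:85  58:10235  59:6981  60:1827  61:11044  62:10702  63:5957
  64:1961  65:410  66:292  67:12109  68:8069  69:6425  70:1801  71:1221
  72:5741  73:4952  74:5870  75:2639  76:4716  77:4222  78:7200  79:1428
  80:7615  81:6040  82:10468  83:6037  84:7876  85:4006  86:10191  87:6888
  88:9962  89:11288  90:6621  91:6812  92:7503  93:10400  94:10490  95:12404
  96:10129  97:3884  98:5911  99:140  100:7191  101:6293  102:1522  103:344
  104:6473  105:5350  106:8435  107:6624  108:9404  109:9534  110:8085  111:7608
  112:12633
Giant step factor: 864^(-113) ≡ 1699 (mod 12641).
Scan 5626·1699^i mod 12641 for i = 0, 1, …:
  i=0: 5626   i=1: 1978   i=2: 10757   i=3: 9898
  i=4: 4172   i=5: 9268   i=6: 8287   i=7: 10180
  i=8: 2932   i=9: 914     …   i=44: 7627
  i=45: 1248
Match at i=45, j=16: x = 45·113 + 16 = 5101.

5101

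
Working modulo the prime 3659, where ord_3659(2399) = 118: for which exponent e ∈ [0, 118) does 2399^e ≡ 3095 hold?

Baby-step giant-step with m = ceil(sqrt(118)) = 11.
Baby table (2399^j mod 3659 for j=0..10):
  0:1  1:2399  2:3253  3:2959  4:181  5:2457  6:3353  7:1365
  8:3489  9:1978  10:3158
Giant step factor: 2399^(-11) ≡ 377 (mod 3659).
Scan 3095·377^i mod 3659 for i = 0, 1, …:
  i=0: 3095   i=1: 3253
Match at i=1, j=2: e = 1·11 + 2 = 13.

13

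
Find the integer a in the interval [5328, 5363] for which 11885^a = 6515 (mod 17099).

5356

Compute 11885^5328 mod 17099 = 2128, then multiply by 11885 repeatedly:
  11885^5328=2128  11885^5329=1859  11885^5330=2307  11885^5331=8998  11885^5332=4084
  11885^5333=11378  11885^5334=8638  11885^5335=234  11885^5336=11052  11885^5337=15601
  11885^5338=13428  11885^5339=6813  11885^5340=8740  11885^5341=15574  11885^5342=315
  11885^5343=16193  11885^5344=4560  11885^5345=8869  11885^5346=9829  11885^5347=14396
  11885^5348=3866  11885^5349=2397  11885^5350=1411  11885^5351=12715  11885^5352=13912
  11885^5353=13889  11885^5354=14118  11885^5355=17042  11885^5356=6515
Found 6515 at exponent 5356.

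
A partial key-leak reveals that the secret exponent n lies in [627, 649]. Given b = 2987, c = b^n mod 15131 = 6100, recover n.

Compute 2987^627 mod 15131 = 14049, then multiply by 2987 repeatedly:
  2987^627=14049  2987^628=6100
Found 6100 at exponent 628.

628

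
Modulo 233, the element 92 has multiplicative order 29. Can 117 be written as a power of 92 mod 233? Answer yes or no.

yes

117 ∈ ⟨92⟩ iff 117^29 ≡ 1 (mod 233), since |⟨92⟩| = 29.
117^29 mod 233 = 1.
Since 1 = 1, 117 lies in the subgroup.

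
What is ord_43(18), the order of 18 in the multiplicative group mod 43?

The order of 18 must divide p − 1 = 42 = 2 · 3 · 7.
Divisors: 1, 2, 3, 6, 7, 14, 21, 42.
Check each in increasing order: 18^1 ≡ 18;  18^2 ≡ 23;  18^3 ≡ 27;  18^6 ≡ 41;  18^7 ≡ 7;  18^14 ≡ 6;  18^21 ≡ 42;  18^42 ≡ 1.
Smallest exponent giving 1 is 42.

42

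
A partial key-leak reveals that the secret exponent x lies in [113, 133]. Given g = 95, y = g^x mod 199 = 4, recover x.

116

Compute 95^113 mod 199 = 48, then multiply by 95 repeatedly:
  95^113=48  95^114=182  95^115=176  95^116=4
Found 4 at exponent 116.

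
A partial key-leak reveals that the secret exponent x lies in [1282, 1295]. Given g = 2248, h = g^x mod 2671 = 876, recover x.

Compute 2248^1282 mod 2671 = 2051, then multiply by 2248 repeatedly:
  2248^1282=2051  2248^1283=502  2248^1284=1334  2248^1285=1970  2248^1286=42
  2248^1287=931  2248^1288=1495  2248^1289=642  2248^1290=876
Found 876 at exponent 1290.

1290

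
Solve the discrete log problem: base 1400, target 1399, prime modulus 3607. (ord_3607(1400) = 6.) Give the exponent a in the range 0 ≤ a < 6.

2

Successive powers of 1400 modulo 3607:
  1400^0=1  1400^1=1400  1400^2=1399
So 1400^2 ≡ 1399 (mod 3607), giving a = 2.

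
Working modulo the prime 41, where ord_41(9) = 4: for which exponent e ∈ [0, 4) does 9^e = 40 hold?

2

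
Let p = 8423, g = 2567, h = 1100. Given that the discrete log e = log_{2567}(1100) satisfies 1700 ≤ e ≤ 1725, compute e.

1714

Compute 2567^1700 mod 8423 = 6733, then multiply by 2567 repeatedly:
  2567^1700=6733  2567^1701=8038  2567^1702=5619  2567^1703=3797  2567^1704=1488
  2567^1705=4077  2567^1706=4293  2567^1707=2847  2567^1708=5508  2567^1709=5242
  2567^1710=4683  2567^1711=1640  2567^1712=6803  2567^1713=2422  2567^1714=1100
Found 1100 at exponent 1714.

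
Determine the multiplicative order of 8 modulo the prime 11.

The order of 8 must divide p − 1 = 10 = 2 · 5.
Divisors: 1, 2, 5, 10.
Check each in increasing order: 8^1 ≡ 8;  8^2 ≡ 9;  8^5 ≡ 10;  8^10 ≡ 1.
Smallest exponent giving 1 is 10.

10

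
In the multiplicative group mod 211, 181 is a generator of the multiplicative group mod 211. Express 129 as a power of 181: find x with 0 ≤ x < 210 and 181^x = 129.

Baby-step giant-step with m = ceil(sqrt(210)) = 15.
Baby table (181^j mod 211 for j=0..14):
  0:1  1:181  2:56  3:8  4:182  5:26  6:64  7:190
  8:208  9:90  10:43  11:187  12:87  13:133  14:19
Giant step factor: 181^(-15) ≡ 67 (mod 211).
Scan 129·67^i mod 211 for i = 0, 1, …:
  i=0: 129   i=1: 203   i=2: 97   i=3: 169
  i=4: 140   i=5: 96   i=6: 102   i=7: 82
  i=8: 8
Match at i=8, j=3: x = 8·15 + 3 = 123.

123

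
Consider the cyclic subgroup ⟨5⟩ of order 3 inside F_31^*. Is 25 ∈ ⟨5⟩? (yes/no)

25 ∈ ⟨5⟩ iff 25^3 ≡ 1 (mod 31), since |⟨5⟩| = 3.
25^3 mod 31 = 1.
Since 1 = 1, 25 lies in the subgroup.

yes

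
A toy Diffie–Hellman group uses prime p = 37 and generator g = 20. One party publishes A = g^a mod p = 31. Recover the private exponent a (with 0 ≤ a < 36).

9

Successive powers of 20 modulo 37:
  20^0=1  20^1=20  20^2=30  20^3=8  20^4=12  20^5=18
  20^6=27  20^7=22  20^8=33  20^9=31
So 20^9 ≡ 31 (mod 37), giving a = 9.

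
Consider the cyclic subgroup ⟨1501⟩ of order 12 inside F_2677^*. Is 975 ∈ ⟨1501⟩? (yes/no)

⟨1501⟩ has order 12; its elements mod 2677 are {1, 550, 626, 1033, 1034, 1176, 1501, 1643, 1644, 2051, 2127, 2676}.
975 is not in this set.

no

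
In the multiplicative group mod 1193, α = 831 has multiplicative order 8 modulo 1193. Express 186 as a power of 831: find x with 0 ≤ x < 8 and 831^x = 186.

6

Successive powers of 831 modulo 1193:
  831^0=1  831^1=831  831^2=1007  831^3=524  831^4=1192  831^5=362
  831^6=186
So 831^6 ≡ 186 (mod 1193), giving x = 6.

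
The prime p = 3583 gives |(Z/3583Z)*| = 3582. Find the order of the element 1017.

The order of 1017 must divide p − 1 = 3582 = 2 · 3^2 · 199.
Divisors: 1, 2, 3, 6, 9, 18, 199, 398, 597, 1194, 1791, 3582.
Check each in increasing order: 1017^1 ≡ 1017;  1017^2 ≡ 2385;  1017^3 ≡ 3437;  1017^6 ≡ 3401;  1017^9 ≡ 1491;  1017^18 ≡ 1621;  1017^199 ≡ 1595;  1017^398 ≡ 95;  1017^597 ≡ 1039;  1017^1194 ≡ 1038;  1017^1791 ≡ 3582;  1017^3582 ≡ 1.
Smallest exponent giving 1 is 3582.

3582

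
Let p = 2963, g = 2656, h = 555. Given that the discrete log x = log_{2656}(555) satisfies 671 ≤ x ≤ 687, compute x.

675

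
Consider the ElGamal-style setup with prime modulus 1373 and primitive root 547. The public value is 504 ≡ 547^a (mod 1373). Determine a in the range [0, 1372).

19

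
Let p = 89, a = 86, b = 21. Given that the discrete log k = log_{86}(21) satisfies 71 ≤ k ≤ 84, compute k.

Compute 86^71 mod 89 = 74, then multiply by 86 repeatedly:
  86^71=74  86^72=45  86^73=43  86^74=49  86^75=31
  86^76=85  86^77=12  86^78=53  86^79=19  86^80=32
  86^81=82  86^82=21
Found 21 at exponent 82.

82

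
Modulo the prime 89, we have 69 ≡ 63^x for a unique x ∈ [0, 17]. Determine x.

6

Compute 63^0 mod 89 = 1, then multiply by 63 repeatedly:
  63^0=1  63^1=63  63^2=53  63^3=46  63^4=50
  63^5=35  63^6=69
Found 69 at exponent 6.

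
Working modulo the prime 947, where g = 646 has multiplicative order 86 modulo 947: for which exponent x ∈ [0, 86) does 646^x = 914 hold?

66

Baby-step giant-step with m = ceil(sqrt(86)) = 10.
Baby table (646^j mod 947 for j=0..9):
  0:1  1:646  2:636  3:805  4:127  5:600  6:277  7:906
  8:30  9:440
Giant step factor: 646^(-10) ≡ 115 (mod 947).
Scan 914·115^i mod 947 for i = 0, 1, …:
  i=0: 914   i=1: 940   i=2: 142   i=3: 231
  i=4: 49   i=5: 900   i=6: 277
Match at i=6, j=6: x = 6·10 + 6 = 66.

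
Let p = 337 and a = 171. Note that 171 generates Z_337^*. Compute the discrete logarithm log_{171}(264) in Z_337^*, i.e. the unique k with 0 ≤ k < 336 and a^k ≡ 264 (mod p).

37

Baby-step giant-step with m = ceil(sqrt(336)) = 19.
Baby table (171^j mod 337 for j=0..18):
  0:1  1:171  2:259  3:142  4:18  5:45  6:281  7:197
  8:324  9:136  10:3  11:176  12:103  13:89  14:54  15:135
  16:169  17:254  18:298
Giant step factor: 171^(-19) ≡ 19 (mod 337).
Scan 264·19^i mod 337 for i = 0, 1, …:
  i=0: 264   i=1: 298
Match at i=1, j=18: k = 1·19 + 18 = 37.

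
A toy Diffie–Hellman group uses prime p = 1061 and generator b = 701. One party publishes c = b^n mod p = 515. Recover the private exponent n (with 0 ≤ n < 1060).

249

Baby-step giant-step with m = ceil(sqrt(1060)) = 33.
Baby table (701^j mod 1061 for j=0..32):
  0:1  1:701  2:158  3:414  4:561  5:691  6:575  7:956
  8:665  9:386  10:31  11:511  12:654  13:102  14:415  15:201
  16:849  17:989  18:456  19:295  20:961  21:987  22:115  23:1040
  24:133  25:926  26:855  27:951  28:343  29:657  30:83  31:889
  32:382
Giant step factor: 701^(-33) ≡ 722 (mod 1061).
Scan 515·722^i mod 1061 for i = 0, 1, …:
  i=0: 515   i=1: 480   i=2: 674   i=3: 690
  i=4: 571   i=5: 594   i=6: 224   i=7: 456
Match at i=7, j=18: n = 7·33 + 18 = 249.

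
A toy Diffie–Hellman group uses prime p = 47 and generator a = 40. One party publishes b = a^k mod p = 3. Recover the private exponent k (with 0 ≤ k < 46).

38

Baby-step giant-step with m = ceil(sqrt(46)) = 7.
Baby table (40^j mod 47 for j=0..6):
  0:1  1:40  2:2  3:33  4:4  5:19  6:8
Giant step factor: 40^(-7) ≡ 26 (mod 47).
Scan 3·26^i mod 47 for i = 0, 1, …:
  i=0: 3   i=1: 31   i=2: 7   i=3: 41
  i=4: 32   i=5: 33
Match at i=5, j=3: k = 5·7 + 3 = 38.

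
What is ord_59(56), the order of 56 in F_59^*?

58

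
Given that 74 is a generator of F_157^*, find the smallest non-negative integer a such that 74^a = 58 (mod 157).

Baby-step giant-step with m = ceil(sqrt(156)) = 13.
Baby table (74^j mod 157 for j=0..12):
  0:1  1:74  2:138  3:7  4:47  5:24  6:49  7:15
  8:11  9:29  10:105  11:77  12:46
Giant step factor: 74^(-13) ≡ 135 (mod 157).
Scan 58·135^i mod 157 for i = 0, 1, …:
  i=0: 58   i=1: 137   i=2: 126   i=3: 54
  i=4: 68   i=5: 74
Match at i=5, j=1: a = 5·13 + 1 = 66.

66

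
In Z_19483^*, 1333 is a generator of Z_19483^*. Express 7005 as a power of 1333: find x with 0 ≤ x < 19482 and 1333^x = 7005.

2985

Baby-step giant-step with m = ceil(sqrt(19482)) = 140.
Baby table (1333^j mod 19483 for j=0..139):
  0:1  1:1333  2:3936  3:5761  4:3111  5:16567  6:9572  7:17594
  8:14753  9:7402  10:8468  11:7187  12:14118  13:18199  14:2932  15:11756
  16:6416  17:18974  18:3408  19:3325  20:9584  21:14107  22:3536  23:18085
  24:6834  25:11161  26:12084  27:15014  28:4621  29:3165  30:10617  31:7803
  32:16960  33:7400  34:5802  35:18798  36:2596  37:11977  38:8764  39:12095
  40:10194  41:8951  42:8087  43:5872  44:14693  45:5354  46:6104  47:12221
  48:2805  49:17812  50:13102  51:8198  52:17454  53:3480  54:1886  55:731
  56:273  57:13215  58:2963  59:14113  60:11534  61:2735  62:2434  63:10344
  64:14071  65:13997  66:12770  67:13751  68:16063  69:162  70:1633  71:14176
  72:17581  73:16907  74:14683  75:11507  76:5710  77:13060  78:10661  79:8006
  80:14797  81:7605  82:6305  83:7392  84:14621  85:6793  86:14957  87:6572
  88:12609  89:13451  90:5823  91:7825  92:7320  93:16060  94:15646  95:9308
  96:16376  97:8248  98:6172  99:5450  100:17174  101:417  102:10337  103:4740
  104:5928  105:11409  106:11457  107:16992  108:11090  109:14856  110:8320  111:4733
  112:16080  113:3340  114:10096  115:14698  116:12019  117:6301  118:2060  119:18360
  120:3232  121:2513  122:18236  123:13287  124:1524  125:5260  126:17183  127:12414
  128:6795  129:17623  130:14444  131:4648  132:190  133:19474  134:7486  135:3542
  136:6600  137:10967  138:6761  139:11267
Giant step factor: 1333^(-140) ≡ 6947 (mod 19483).
Scan 7005·6947^i mod 19483 for i = 0, 1, …:
  i=0: 7005   i=1: 14684   i=2: 16243   i=3: 14068
  i=4: 3668   i=5: 17315   i=6: 18746   i=7: 4090
  i=8: 7016   i=9: 13169     …   i=20: 18261
  i=21: 5354
Match at i=21, j=45: x = 21·140 + 45 = 2985.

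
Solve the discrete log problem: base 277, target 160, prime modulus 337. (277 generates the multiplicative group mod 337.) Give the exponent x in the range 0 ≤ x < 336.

Baby-step giant-step with m = ceil(sqrt(336)) = 19.
Baby table (277^j mod 337 for j=0..18):
  0:1  1:277  2:230  3:17  4:328  5:203  6:289  7:184
  8:81  9:195  10:95  11:29  12:282  13:267  14:156  15:76
  16:158  17:293  18:281
Giant step factor: 277^(-19) ≡ 101 (mod 337).
Scan 160·101^i mod 337 for i = 0, 1, …:
  i=0: 160   i=1: 321   i=2: 69   i=3: 229
  i=4: 213   i=5: 282
Match at i=5, j=12: x = 5·19 + 12 = 107.

107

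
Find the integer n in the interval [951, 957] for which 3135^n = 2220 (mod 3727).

952

Compute 3135^951 mod 3727 = 928, then multiply by 3135 repeatedly:
  3135^951=928  3135^952=2220
Found 2220 at exponent 952.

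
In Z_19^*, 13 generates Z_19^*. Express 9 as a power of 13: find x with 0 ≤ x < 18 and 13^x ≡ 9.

16

Successive powers of 13 modulo 19:
  13^0=1  13^1=13  13^2=17  13^3=12  13^4=4  13^5=14
  13^6=11  13^7=10  13^8=16  13^9=18  13^10=6  13^11=2
  13^12=7  13^13=15  13^14=5  13^15=8  13^16=9
So 13^16 ≡ 9 (mod 19), giving x = 16.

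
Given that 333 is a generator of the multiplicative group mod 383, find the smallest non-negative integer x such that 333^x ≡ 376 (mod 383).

111

Baby-step giant-step with m = ceil(sqrt(382)) = 20.
Baby table (333^j mod 383 for j=0..19):
  0:1  1:333  2:202  3:241  4:206  5:41  6:248  7:239
  8:306  9:20  10:149  11:210  12:224  13:290  14:54  15:364
  16:184  17:375  18:17  19:299
Giant step factor: 333^(-20) ≡ 324 (mod 383).
Scan 376·324^i mod 383 for i = 0, 1, …:
  i=0: 376   i=1: 30   i=2: 145   i=3: 254
  i=4: 334   i=5: 210
Match at i=5, j=11: x = 5·20 + 11 = 111.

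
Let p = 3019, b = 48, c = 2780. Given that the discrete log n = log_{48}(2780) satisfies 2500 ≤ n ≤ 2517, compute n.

2515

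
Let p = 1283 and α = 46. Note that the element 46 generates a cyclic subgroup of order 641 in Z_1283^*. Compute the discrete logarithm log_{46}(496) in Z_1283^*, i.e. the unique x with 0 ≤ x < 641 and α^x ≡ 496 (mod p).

Baby-step giant-step with m = ceil(sqrt(641)) = 26.
Baby table (46^j mod 1283 for j=0..25):
  0:1  1:46  2:833  3:1111  4:1069  5:420  6:75  7:884
  8:891  9:1213  10:629  11:708  12:493  13:867  14:109  15:1165
  16:987  17:497  18:1051  19:875  20:477  21:131  22:894  23:68
  24:562  25:192
Giant step factor: 46^(-26) ≡ 1128 (mod 1283).
Scan 496·1128^i mod 1283 for i = 0, 1, …:
  i=0: 496   i=1: 100   i=2: 1179   i=3: 724
  i=4: 684   i=5: 469   i=6: 436   i=7: 419
  i=8: 488   i=9: 57     …   i=15: 226
  i=16: 894
Match at i=16, j=22: x = 16·26 + 22 = 438.

438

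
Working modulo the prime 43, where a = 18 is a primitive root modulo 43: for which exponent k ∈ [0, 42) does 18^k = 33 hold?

17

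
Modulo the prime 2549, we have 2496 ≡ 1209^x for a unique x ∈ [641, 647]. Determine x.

Compute 1209^641 mod 2549 = 463, then multiply by 1209 repeatedly:
  1209^641=463  1209^642=1536  1209^643=1352  1209^644=659  1209^645=1443
  1209^646=1071  1209^647=2496
Found 2496 at exponent 647.

647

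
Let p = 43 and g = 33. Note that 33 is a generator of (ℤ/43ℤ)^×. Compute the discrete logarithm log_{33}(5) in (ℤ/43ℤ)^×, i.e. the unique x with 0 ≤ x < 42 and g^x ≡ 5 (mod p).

13

Baby-step giant-step with m = ceil(sqrt(42)) = 7.
Baby table (33^j mod 43 for j=0..6):
  0:1  1:33  2:14  3:32  4:24  5:18  6:35
Giant step factor: 33^(-7) ≡ 7 (mod 43).
Scan 5·7^i mod 43 for i = 0, 1, …:
  i=0: 5   i=1: 35
Match at i=1, j=6: x = 1·7 + 6 = 13.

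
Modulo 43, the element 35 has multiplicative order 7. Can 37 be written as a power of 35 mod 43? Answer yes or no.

⟨35⟩ has order 7; its elements mod 43 are {1, 4, 11, 16, 21, 35, 41}.
37 is not in this set.

no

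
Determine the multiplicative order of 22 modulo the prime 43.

The order of 22 must divide p − 1 = 42 = 2 · 3 · 7.
Divisors: 1, 2, 3, 6, 7, 14, 21, 42.
Check each in increasing order: 22^1 ≡ 22;  22^2 ≡ 11;  22^3 ≡ 27;  22^6 ≡ 41;  22^7 ≡ 42;  22^14 ≡ 1.
Smallest exponent giving 1 is 14.

14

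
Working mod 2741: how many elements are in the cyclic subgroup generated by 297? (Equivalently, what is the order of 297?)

685

The order of 297 must divide p − 1 = 2740 = 2^2 · 5 · 137.
Divisors: 1, 2, 4, 5, 10, 20, 137, 274, 548, 685, 1370, 2740.
Check each in increasing order: 297^1 ≡ 297;  297^2 ≡ 497;  297^4 ≡ 319;  297^5 ≡ 1549;  297^10 ≡ 1026;  297^20 ≡ 132;  297^137 ≡ 1775;  297^274 ≡ 1216;  297^548 ≡ 1257;  297^685 ≡ 1.
Smallest exponent giving 1 is 685.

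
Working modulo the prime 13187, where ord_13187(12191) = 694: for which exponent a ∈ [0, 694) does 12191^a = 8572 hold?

339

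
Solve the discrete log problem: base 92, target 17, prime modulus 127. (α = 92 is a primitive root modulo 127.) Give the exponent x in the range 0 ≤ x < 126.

32

Baby-step giant-step with m = ceil(sqrt(126)) = 12.
Baby table (92^j mod 127 for j=0..11):
  0:1  1:92  2:82  3:51  4:120  5:118  6:61  7:24
  8:49  9:63  10:81  11:86
Giant step factor: 92^(-12) ≡ 117 (mod 127).
Scan 17·117^i mod 127 for i = 0, 1, …:
  i=0: 17   i=1: 84   i=2: 49
Match at i=2, j=8: x = 2·12 + 8 = 32.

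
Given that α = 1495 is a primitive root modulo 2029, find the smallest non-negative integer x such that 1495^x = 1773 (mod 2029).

1382

Baby-step giant-step with m = ceil(sqrt(2028)) = 46.
Baby table (1495^j mod 2029 for j=0..45):
  0:1  1:1495  2:1096  3:1117  4:48  5:745  6:1883  7:862
  8:275  9:1267  10:1108  11:796  12:1026  13:1975  14:430  15:1686
  16:552  17:1466  18:350  19:1797  20:119  21:1382  22:568  23:1038
  24:1654  25:1408  26:887  27:1128  28:261  29:627  30:1996  31:1390
  32:354  33:1690  34:445  35:1792  36:760  37:1989  38:1070  39:798
  40:1987  41:109  42:635  43:1782  44:13  45:1174
Giant step factor: 1495^(-46) ≡ 496 (mod 2029).
Scan 1773·496^i mod 2029 for i = 0, 1, …:
  i=0: 1773   i=1: 851   i=2: 64   i=3: 1309
  i=4: 2013   i=5: 180   i=6: 4   i=7: 1984
  i=8: 2028   i=9: 1533     …   i=29: 624
  i=30: 1096
Match at i=30, j=2: x = 30·46 + 2 = 1382.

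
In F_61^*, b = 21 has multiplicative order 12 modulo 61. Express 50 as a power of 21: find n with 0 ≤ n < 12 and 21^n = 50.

3

Successive powers of 21 modulo 61:
  21^0=1  21^1=21  21^2=14  21^3=50
So 21^3 ≡ 50 (mod 61), giving n = 3.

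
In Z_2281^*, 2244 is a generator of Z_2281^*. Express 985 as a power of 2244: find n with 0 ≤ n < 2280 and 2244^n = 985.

Baby-step giant-step with m = ceil(sqrt(2280)) = 48.
Baby table (2244^j mod 2281 for j=0..47):
  0:1  1:2244  2:1369  3:1810  4:1460  5:724  6:584  7:1202
  8:1146  9:937  10:1827  11:831  12:1187  13:1701  14:931  15:2049
  16:1741  17:1732  18:2065  19:1149  20:826  21:1372  22:1699  23:1005
  24:1592  25:402  26:1093  27:617  28:2262  29:703  30:1361  31:2106
  32:1913  33:2211  34:309  35:2253  36:1036  37:445  38:1783  39:178
  40:257  41:1896  42:559  43:2127  44:1136  45:1307  46:1823  47:979
Giant step factor: 2244^(-48) ≡ 1646 (mod 2281).
Scan 985·1646^i mod 2281 for i = 0, 1, …:
  i=0: 985   i=1: 1800   i=2: 2062   i=3: 2205
  i=4: 359   i=5: 135   i=6: 953   i=7: 1591
  i=8: 198   i=9: 2006     …   i=39: 1686
  i=40: 1460
Match at i=40, j=4: n = 40·48 + 4 = 1924.

1924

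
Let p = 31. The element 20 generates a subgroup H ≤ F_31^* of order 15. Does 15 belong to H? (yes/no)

no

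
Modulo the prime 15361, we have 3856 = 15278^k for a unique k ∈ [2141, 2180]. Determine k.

Compute 15278^2141 mod 15361 = 3856, then multiply by 15278 repeatedly:
  15278^2141=3856
Found 3856 at exponent 2141.

2141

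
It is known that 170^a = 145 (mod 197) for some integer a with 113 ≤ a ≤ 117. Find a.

117

Compute 170^113 mod 197 = 119, then multiply by 170 repeatedly:
  170^113=119  170^114=136  170^115=71  170^116=53  170^117=145
Found 145 at exponent 117.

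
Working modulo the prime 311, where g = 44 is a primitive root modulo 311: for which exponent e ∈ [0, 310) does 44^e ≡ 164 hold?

251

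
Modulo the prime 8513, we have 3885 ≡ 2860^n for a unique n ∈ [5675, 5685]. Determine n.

5684

Compute 2860^5675 mod 8513 = 1924, then multiply by 2860 repeatedly:
  2860^5675=1924  2860^5676=3242  2860^5677=1463  2860^5678=4297  2860^5679=5161
  2860^5680=7431  2860^5681=4212  2860^5682=425  2860^5683=6654  2860^5684=3885
Found 3885 at exponent 5684.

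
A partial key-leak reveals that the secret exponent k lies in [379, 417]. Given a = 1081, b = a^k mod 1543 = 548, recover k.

400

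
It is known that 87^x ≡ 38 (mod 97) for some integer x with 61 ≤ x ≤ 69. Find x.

65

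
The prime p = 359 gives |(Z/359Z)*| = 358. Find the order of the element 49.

179

The order of 49 must divide p − 1 = 358 = 2 · 179.
Divisors: 1, 2, 179, 358.
Check each in increasing order: 49^1 ≡ 49;  49^2 ≡ 247;  49^179 ≡ 1.
Smallest exponent giving 1 is 179.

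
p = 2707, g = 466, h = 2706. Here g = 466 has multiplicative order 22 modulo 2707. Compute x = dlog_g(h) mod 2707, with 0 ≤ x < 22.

11

Successive powers of 466 modulo 2707:
  466^0=1  466^1=466  466^2=596  466^3=1622  466^4=599  466^5=313
  466^6=2387  466^7=2472  466^8=1477  466^9=704  466^10=517  466^11=2706
So 466^11 ≡ 2706 (mod 2707), giving x = 11.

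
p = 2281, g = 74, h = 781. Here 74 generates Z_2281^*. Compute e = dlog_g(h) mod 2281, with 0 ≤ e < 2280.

Baby-step giant-step with m = ceil(sqrt(2280)) = 48.
Baby table (74^j mod 2281 for j=0..47):
  0:1  1:74  2:914  3:1487  4:550  5:1923  6:880  7:1252
  8:1408  9:1547  10:428  11:2019  12:1141  13:37  14:457  15:1884
  16:275  17:2102  18:440  19:626  20:704  21:1914  22:214  23:2150
  24:1711  25:1159  26:1369  27:942  28:1278  29:1051  30:220  31:313
  32:352  33:957  34:107  35:1075  36:1996  37:1720  38:1825  39:471
  40:639  41:1666  42:110  43:1297  44:176  45:1619  46:1194  47:1678
Giant step factor: 74^(-48) ≡ 16 (mod 2281).
Scan 781·16^i mod 2281 for i = 0, 1, …:
  i=0: 781   i=1: 1091   i=2: 1489   i=3: 1014
  i=4: 257   i=5: 1831   i=6: 1924   i=7: 1131
  i=8: 2129   i=9: 2130     …   i=13: 1323
  i=14: 639
Match at i=14, j=40: e = 14·48 + 40 = 712.

712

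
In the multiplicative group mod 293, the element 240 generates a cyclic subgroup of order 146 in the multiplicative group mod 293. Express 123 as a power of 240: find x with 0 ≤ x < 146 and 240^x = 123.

Baby-step giant-step with m = ceil(sqrt(146)) = 13.
Baby table (240^j mod 293 for j=0..12):
  0:1  1:240  2:172  3:260  4:284  5:184  6:210  7:4
  8:81  9:102  10:161  11:257  12:150
Giant step factor: 240^(-13) ≡ 15 (mod 293).
Scan 123·15^i mod 293 for i = 0, 1, …:
  i=0: 123   i=1: 87   i=2: 133   i=3: 237
  i=4: 39   i=5: 292   i=6: 278   i=7: 68
  i=8: 141   i=9: 64   i=10: 81
Match at i=10, j=8: x = 10·13 + 8 = 138.

138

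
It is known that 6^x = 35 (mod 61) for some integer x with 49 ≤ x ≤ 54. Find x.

53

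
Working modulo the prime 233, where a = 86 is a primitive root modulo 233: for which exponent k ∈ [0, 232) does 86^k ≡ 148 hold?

224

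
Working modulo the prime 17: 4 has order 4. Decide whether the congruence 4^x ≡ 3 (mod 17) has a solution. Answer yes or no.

no

⟨4⟩ has order 4; its elements mod 17 are {1, 4, 13, 16}.
3 is not in this set.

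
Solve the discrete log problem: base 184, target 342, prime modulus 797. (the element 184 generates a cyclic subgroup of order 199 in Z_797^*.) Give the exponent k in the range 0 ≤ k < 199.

Baby-step giant-step with m = ceil(sqrt(199)) = 15.
Baby table (184^j mod 797 for j=0..14):
  0:1  1:184  2:382  3:152  4:73  5:680  6:788  7:735
  8:547  9:226  10:140  11:256  12:81  13:558  14:656
Giant step factor: 184^(-15) ≡ 96 (mod 797).
Scan 342·96^i mod 797 for i = 0, 1, …:
  i=0: 342   i=1: 155   i=2: 534   i=3: 256
Match at i=3, j=11: k = 3·15 + 11 = 56.

56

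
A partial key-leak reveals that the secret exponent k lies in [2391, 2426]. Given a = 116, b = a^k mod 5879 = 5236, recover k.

2418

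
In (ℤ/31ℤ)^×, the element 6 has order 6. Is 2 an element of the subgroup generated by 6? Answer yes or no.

no

⟨6⟩ has order 6; its elements mod 31 are {1, 5, 6, 25, 26, 30}.
2 is not in this set.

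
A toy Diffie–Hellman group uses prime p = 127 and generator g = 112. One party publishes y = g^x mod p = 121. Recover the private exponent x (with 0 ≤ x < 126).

Baby-step giant-step with m = ceil(sqrt(126)) = 12.
Baby table (112^j mod 127 for j=0..11):
  0:1  1:112  2:98  3:54  4:79  5:85  6:122  7:75
  8:18  9:111  10:113  11:83
Giant step factor: 112^(-12) ≡ 61 (mod 127).
Scan 121·61^i mod 127 for i = 0, 1, …:
  i=0: 121   i=1: 15   i=2: 26   i=3: 62
  i=4: 99   i=5: 70   i=6: 79
Match at i=6, j=4: x = 6·12 + 4 = 76.

76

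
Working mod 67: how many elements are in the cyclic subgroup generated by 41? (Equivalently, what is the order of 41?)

The order of 41 must divide p − 1 = 66 = 2 · 3 · 11.
Divisors: 1, 2, 3, 6, 11, 22, 33, 66.
Check each in increasing order: 41^1 ≡ 41;  41^2 ≡ 6;  41^3 ≡ 45;  41^6 ≡ 15;  41^11 ≡ 30;  41^22 ≡ 29;  41^33 ≡ 66;  41^66 ≡ 1.
Smallest exponent giving 1 is 66.

66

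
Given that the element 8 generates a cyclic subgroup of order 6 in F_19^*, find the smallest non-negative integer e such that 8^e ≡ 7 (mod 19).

2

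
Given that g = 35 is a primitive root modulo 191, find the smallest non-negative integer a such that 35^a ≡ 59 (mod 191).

184

Baby-step giant-step with m = ceil(sqrt(190)) = 14.
Baby table (35^j mod 191 for j=0..13):
  0:1  1:35  2:79  3:91  4:129  5:122  6:68  7:88
  8:24  9:76  10:177  11:83  12:40  13:63
Giant step factor: 35^(-14) ≡ 90 (mod 191).
Scan 59·90^i mod 191 for i = 0, 1, …:
  i=0: 59   i=1: 153   i=2: 18   i=3: 92
  i=4: 67   i=5: 109   i=6: 69   i=7: 98
  i=8: 34   i=9: 4   i=10: 169   i=11: 121
  i=12: 3   i=13: 79
Match at i=13, j=2: a = 13·14 + 2 = 184.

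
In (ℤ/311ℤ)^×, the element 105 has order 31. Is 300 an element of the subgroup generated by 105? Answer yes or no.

300 ∈ ⟨105⟩ iff 300^31 ≡ 1 (mod 311), since |⟨105⟩| = 31.
300^31 mod 311 = 1.
Since 1 = 1, 300 lies in the subgroup.

yes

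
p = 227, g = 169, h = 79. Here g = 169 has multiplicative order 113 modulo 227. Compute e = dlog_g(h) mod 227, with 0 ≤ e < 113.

Baby-step giant-step with m = ceil(sqrt(113)) = 11.
Baby table (169^j mod 227 for j=0..10):
  0:1  1:169  2:186  3:108  4:92  5:112  6:87  7:175
  8:65  9:89  10:59
Giant step factor: 169^(-11) ≡ 40 (mod 227).
Scan 79·40^i mod 227 for i = 0, 1, …:
  i=0: 79   i=1: 209   i=2: 188   i=3: 29
  i=4: 25   i=5: 92
Match at i=5, j=4: e = 5·11 + 4 = 59.

59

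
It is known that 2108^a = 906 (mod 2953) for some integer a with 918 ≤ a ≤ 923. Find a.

Compute 2108^918 mod 2953 = 906, then multiply by 2108 repeatedly:
  2108^918=906
Found 906 at exponent 918.

918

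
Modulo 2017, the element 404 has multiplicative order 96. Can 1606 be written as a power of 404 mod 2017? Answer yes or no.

no

1606 ∈ ⟨404⟩ iff 1606^96 ≡ 1 (mod 2017), since |⟨404⟩| = 96.
1606^96 mod 2017 = 1401.
Since 1401 ≠ 1, 1606 does not lie in the subgroup.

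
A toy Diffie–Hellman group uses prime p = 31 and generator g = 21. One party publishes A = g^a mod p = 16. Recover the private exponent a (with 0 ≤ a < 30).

Successive powers of 21 modulo 31:
  21^0=1  21^1=21  21^2=7  21^3=23  21^4=18  21^5=6
  21^6=2  21^7=11  21^8=14  21^9=15  21^10=5  21^11=12
  21^12=4  21^13=22  21^14=28  21^15=30  21^16=10  21^17=24
  21^18=8  21^19=13  21^20=25  21^21=29  21^22=20  21^23=17
  21^24=16
So 21^24 ≡ 16 (mod 31), giving a = 24.

24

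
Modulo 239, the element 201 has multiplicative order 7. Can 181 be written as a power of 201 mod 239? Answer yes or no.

no

⟨201⟩ has order 7; its elements mod 239 are {1, 10, 24, 44, 98, 100, 201}.
181 is not in this set.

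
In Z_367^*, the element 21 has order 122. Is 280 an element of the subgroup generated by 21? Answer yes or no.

yes

280 ∈ ⟨21⟩ iff 280^122 ≡ 1 (mod 367), since |⟨21⟩| = 122.
280^122 mod 367 = 1.
Since 1 = 1, 280 lies in the subgroup.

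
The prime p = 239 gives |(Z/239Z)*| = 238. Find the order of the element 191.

238

The order of 191 must divide p − 1 = 238 = 2 · 7 · 17.
Divisors: 1, 2, 7, 14, 17, 34, 119, 238.
Check each in increasing order: 191^1 ≡ 191;  191^2 ≡ 153;  191^7 ≡ 111;  191^14 ≡ 132;  191^17 ≡ 215;  191^34 ≡ 98;  191^119 ≡ 238;  191^238 ≡ 1.
Smallest exponent giving 1 is 238.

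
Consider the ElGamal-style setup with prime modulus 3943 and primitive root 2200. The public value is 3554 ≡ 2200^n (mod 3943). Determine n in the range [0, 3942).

1082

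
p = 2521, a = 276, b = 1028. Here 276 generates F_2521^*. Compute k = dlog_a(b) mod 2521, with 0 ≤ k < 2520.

720

Baby-step giant-step with m = ceil(sqrt(2520)) = 51.
Baby table (276^j mod 2521 for j=0..50):
  0:1  1:276  2:546  3:1957  4:638  5:2139  6:450  7:671
  8:1163  9:821  10:2227  11:2049  12:820  13:1951  14:1503  15:1384
  16:1313  17:1885  18:934  19:642  20:722  21:113  22:936  23:1194
  24:1814  25:1506  26:2212  27:430  28:193  29:327  30:2017  31:2072
  32:2126  33:1904  34:1136  35:932  36:90  37:2151  38:1241  39:2181
  40:1958  41:914  42:164  43:2407  44:1309  45:781  46:1271  47:377
  48:691  49:1641  50:1657
Giant step factor: 276^(-51) ≡ 357 (mod 2521).
Scan 1028·357^i mod 2521 for i = 0, 1, …:
  i=0: 1028   i=1: 1451   i=2: 1202   i=3: 544
  i=4: 91   i=5: 2235   i=6: 1259   i=7: 725
  i=8: 1683   i=9: 833     …   i=13: 86
  i=14: 450
Match at i=14, j=6: k = 14·51 + 6 = 720.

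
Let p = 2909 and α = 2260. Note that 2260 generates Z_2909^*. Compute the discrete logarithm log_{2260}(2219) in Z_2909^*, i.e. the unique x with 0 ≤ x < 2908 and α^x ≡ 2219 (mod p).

Baby-step giant-step with m = ceil(sqrt(2908)) = 54.
Baby table (2260^j mod 2909 for j=0..53):
  0:1  1:2260  2:2305  3:2190  4:1191  5:835  6:2068  7:1826
  8:1798  9:2516  10:1974  11:1743  12:394  13:286  14:562  15:1796
  16:905  17:273  18:272  19:921  20:1525  21:2244  22:1053  23:218
  24:1059  25:2142  26:344  27:737  28:1672  29:2838  30:2444  31:2158
  32:1596  33:2709  34:1804  35:1531  36:1259  37:338  38:1722  39:2387
  40:1334  41:1116  42:57  43:824  44:480  45:2652  46:980  47:1051
  48:1516  49:2267  50:671  51:871  52:1976  53:445
Giant step factor: 2260^(-54) ≡ 897 (mod 2909).
Scan 2219·897^i mod 2909 for i = 0, 1, …:
  i=0: 2219   i=1: 687   i=2: 2440   i=3: 1112
  i=4: 2586   i=5: 1169   i=6: 1353   i=7: 588
  i=8: 907   i=9: 1968   i=10: 2442   i=11: 2906
  i=12: 218
Match at i=12, j=23: x = 12·54 + 23 = 671.

671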